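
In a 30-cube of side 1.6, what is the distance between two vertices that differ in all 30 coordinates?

||(1.6,1.6,...,1.6)|| = √(30)·1.6 ≈ 8.76356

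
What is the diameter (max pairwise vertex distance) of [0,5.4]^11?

Diagonal = √11 · 5.4 ≈ 17.9098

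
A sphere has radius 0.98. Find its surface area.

S_3(0.98) = 2·π^(3/2)·(0.98)^2 / Γ(3/2) = 4πr² = 4π·(0.98)² ≈ 12.0687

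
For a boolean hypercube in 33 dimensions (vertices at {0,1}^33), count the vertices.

An n-cube has 2^n vertices; for n = 33 that is 2^33 = 8589934592.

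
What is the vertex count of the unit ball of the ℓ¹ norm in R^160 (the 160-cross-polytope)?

The 160-dimensional cross-polytope has 2n = 2·160 = 320 vertices.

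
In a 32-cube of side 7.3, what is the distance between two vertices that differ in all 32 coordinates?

The space diagonal of an n-cube of side s is s√n. Here 7.3·√32 ≈ 41.295.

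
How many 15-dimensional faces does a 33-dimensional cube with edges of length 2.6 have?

An n-cube has C(n,k)·2^(n-k) k-faces. Here C(33,15)·2^18 = 1037158320·262144 = 271884830638080.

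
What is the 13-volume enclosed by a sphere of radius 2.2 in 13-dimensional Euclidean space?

The n-ball volume is π^(n/2)·r^n/Γ(n/2+1). With n=13, r=2.2: V ≈ 25753.5.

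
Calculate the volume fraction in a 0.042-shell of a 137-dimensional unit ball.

1 - (1-0.042)^137 ≈ 0.997201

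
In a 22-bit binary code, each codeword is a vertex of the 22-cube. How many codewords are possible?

Each vertex is a binary string of length 22, so there are 2^22 = 4194304.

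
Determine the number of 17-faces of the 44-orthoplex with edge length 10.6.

f_17(44-orthoplex) = 2^18 · (44 choose 18) = 269885295024930816.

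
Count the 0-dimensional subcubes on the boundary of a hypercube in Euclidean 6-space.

An n-cube has C(n,k)·2^(n-k) k-faces. Here C(6,0)·2^6 = 1·64 = 64.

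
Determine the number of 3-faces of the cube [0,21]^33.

f_3(33-cube) = (33 choose 3) · 2^30 = 5858335391744.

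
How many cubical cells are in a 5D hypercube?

Number of 3-faces = C(5,3) · 2^(5-3) = 10 · 4 = 40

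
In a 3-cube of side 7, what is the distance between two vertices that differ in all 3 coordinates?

The space diagonal of an n-cube of side s is s√n. Here 7·√3 ≈ 12.1244.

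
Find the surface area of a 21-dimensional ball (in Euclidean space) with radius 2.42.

|∂B_21(2.42)| ≈ 1.39019e+07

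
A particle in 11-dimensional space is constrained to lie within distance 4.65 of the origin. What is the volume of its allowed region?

The n-ball volume is π^(n/2)·r^n/Γ(n/2+1). With n=11, r=4.65: V ≈ 4.14083e+07.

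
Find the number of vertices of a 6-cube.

The 6-cube has 2^6 = 64 vertices.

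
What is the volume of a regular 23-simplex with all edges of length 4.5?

Volume = 4.5^23 · √(24/2^23) / 23! ≈ 6.9128e-11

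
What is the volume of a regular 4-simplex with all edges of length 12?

For a regular n-simplex with edge a, V = (a^n / n!)·√((n+1)/2^n). With a=12, n=4: V ≈ 482.991.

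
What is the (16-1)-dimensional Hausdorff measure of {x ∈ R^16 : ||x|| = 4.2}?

The surface area of an n-ball is 2π^(n/2) r^(n-1) / Γ(n/2). For n=16, r=4.2: 8.405e+09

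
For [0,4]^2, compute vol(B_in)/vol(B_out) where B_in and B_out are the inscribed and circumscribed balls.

Volume scales as r^n, and r_in/r_out = 1/√2, giving (1/√2)^2 ≈ 0.5.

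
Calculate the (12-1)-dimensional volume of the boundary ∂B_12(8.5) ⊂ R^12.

S_12(8.5) = 2·π^(12/2)·(8.5)^11 / Γ(12/2) = 34271896307633·π^6/122880 ≈ 2.68137e+11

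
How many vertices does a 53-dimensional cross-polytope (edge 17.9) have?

Number of vertices = 2n = 106.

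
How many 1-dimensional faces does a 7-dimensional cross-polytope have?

Each 1-face is the convex hull of 2 vertices, one chosen as ±e_i from each of 2 distinct axes: 2^2·C(7,2) = 84.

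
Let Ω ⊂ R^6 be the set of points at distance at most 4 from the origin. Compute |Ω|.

V = 2048·π^3/3 ≈ 21167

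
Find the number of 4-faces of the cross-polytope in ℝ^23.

f_4(23-orthoplex) = 2^5 · (23 choose 5) = 1076768.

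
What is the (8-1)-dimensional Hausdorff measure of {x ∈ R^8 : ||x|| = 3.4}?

S = n·V_n(r)/r = 8·V_8(3.4)/3.4 (volume-to-surface relation), giving 170542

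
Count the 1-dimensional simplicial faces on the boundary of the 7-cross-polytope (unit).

f_1(7-orthoplex) = 2^2 · (7 choose 2) = 84.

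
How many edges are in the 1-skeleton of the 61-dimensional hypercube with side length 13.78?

Each of the 2^61 = 2305843009213693952 vertices has degree 61; total edges = 61·2^61/2 = 70328211781017665536.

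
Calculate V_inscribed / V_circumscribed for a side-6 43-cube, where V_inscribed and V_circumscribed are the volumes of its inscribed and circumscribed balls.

V_in / V_out = (r_in/r_out)^43 = (1/√43)^43 = 43^(-43/2) ≈ 7.59326e-36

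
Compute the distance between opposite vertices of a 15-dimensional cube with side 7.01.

d = √(7.01² + 7.01² + ... + 7.01²) [15 terms] = √(15·7.01²) = 7.01√15 ≈ 27.1496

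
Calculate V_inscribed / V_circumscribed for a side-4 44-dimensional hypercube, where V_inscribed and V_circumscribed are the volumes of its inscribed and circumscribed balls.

V_in/V_out = n^(-n/2) = 44^(-44/2) ≈ 6.98299e-37.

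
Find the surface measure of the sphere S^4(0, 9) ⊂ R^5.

The surface area of an n-ball is 2π^(n/2) r^(n-1) / Γ(n/2). For n=5, r=9: 17496·π^2 ≈ 172679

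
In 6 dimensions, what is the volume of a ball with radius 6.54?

Volume = π^{6/2}·(6.54)^6/Γ(4) ≈ 404357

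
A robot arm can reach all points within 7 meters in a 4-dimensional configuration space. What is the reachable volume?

V_4(7) = π^(4/2) · (7)^4 / Γ(4/2 + 1) = 2401·π^2/2 ≈ 11848.5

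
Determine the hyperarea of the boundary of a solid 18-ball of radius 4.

|∂B_18(4)| = 268435456·π^9/315 ≈ 2.54026e+10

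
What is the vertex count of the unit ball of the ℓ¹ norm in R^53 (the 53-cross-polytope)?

Number of vertices = 2n = 106.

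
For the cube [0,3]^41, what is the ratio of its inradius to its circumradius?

For an n-cube of any side s, the inradius is s/2 and the circumradius is s√n/2, so the ratio is 1/√41 ≈ 0.156174.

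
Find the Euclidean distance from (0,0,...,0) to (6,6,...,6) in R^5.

Diagonal = √5 · 6 ≈ 13.4164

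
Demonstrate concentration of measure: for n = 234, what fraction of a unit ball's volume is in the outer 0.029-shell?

1 - (1-0.029)^234 ≈ 0.998978 ≈ 99.90%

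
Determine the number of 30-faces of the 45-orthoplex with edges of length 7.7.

Number of 30-faces = 2^(30+1) · C(45,30+1) = 2147483648 · 166871334960 = 358353463146530734080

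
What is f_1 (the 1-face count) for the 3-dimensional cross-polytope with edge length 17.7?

f_1(3-orthoplex) = 2^2 · (3 choose 2) = 12.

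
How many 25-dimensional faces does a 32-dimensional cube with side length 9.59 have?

An n-cube has C(n,k)·2^(n-k) k-faces. Here C(32,25)·2^7 = 3365856·128 = 430829568.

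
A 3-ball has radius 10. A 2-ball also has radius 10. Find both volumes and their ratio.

V_3(10) ≈ 4188.79. V_2(10) ≈ 314.159. Ratio V_3/V_2 ≈ 13.33.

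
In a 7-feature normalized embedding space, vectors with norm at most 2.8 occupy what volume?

The n-ball volume is π^(n/2)·r^n/Γ(n/2+1). With n=7, r=2.8: V ≈ 6375.09.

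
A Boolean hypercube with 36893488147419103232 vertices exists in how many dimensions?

The n-cube has 2^n vertices, and 36893488147419103232 = 2^65, so n = 65.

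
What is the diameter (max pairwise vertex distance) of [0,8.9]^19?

The space diagonal of an n-cube of side s is s√n. Here 8.9·√19 ≈ 38.7942.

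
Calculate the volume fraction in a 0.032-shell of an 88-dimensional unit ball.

1 - (1-0.032)^88 ≈ 0.942848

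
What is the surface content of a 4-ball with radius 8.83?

S = n·V_n(r)/r = 4·V_4(8.83)/8.83 (volume-to-surface relation), giving 13589.8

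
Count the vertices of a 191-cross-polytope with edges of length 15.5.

The vertices are ±e_1, ..., ±e_191, so there are 2·191 = 382.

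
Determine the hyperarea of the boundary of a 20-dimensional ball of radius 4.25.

The surface area of an n-ball is 2π^(n/2) r^(n-1) / Γ(n/2). For n=20, r=4.25: 4.48906e+11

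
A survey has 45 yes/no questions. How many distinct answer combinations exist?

An n-cube has 2^n vertices; for n = 45 that is 2^45 = 35184372088832.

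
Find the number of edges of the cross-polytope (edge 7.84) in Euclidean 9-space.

Each 1-face is the convex hull of 2 vertices, one chosen as ±e_i from each of 2 distinct axes: 2^2·C(9,2) = 144.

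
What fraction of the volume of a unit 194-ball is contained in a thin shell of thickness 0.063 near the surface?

1 - (1-0.063)^194 ≈ 0.9999967078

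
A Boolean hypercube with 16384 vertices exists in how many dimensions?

Since 2^n = 16384, we have n = 14.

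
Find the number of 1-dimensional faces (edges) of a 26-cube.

Number of 1-faces = C(26,1)·2^(26-1) = 26·33554432 = 872415232.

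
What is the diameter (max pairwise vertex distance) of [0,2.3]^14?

||(2.3,2.3,...,2.3)|| = √(14)·2.3 ≈ 8.60581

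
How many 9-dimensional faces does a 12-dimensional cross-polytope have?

Number of 9-faces = 2^(9+1) · C(12,9+1) = 1024 · 66 = 67584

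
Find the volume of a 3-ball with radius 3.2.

Volume = π^{3/2}·(3.2)^3/Γ(5/2) ≈ 137.258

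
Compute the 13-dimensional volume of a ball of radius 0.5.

V = π^6/8648640 ≈ 0.000111161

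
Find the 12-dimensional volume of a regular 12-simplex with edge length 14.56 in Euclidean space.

For a regular n-simplex with edge a, V = (a^n / n!)·√((n+1)/2^n). With a=14.56, n=12: V ≈ 10675.6.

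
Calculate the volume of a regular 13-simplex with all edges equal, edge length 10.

V = (10^13 / 13!) · √((13+1) / 2^13) ≈ 66.3879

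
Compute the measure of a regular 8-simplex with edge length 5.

Volume = 5^8 · √(9/2^8) / 8! ≈ 1.81652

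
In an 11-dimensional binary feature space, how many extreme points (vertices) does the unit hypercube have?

Number of vertices = 2^11 = 2048.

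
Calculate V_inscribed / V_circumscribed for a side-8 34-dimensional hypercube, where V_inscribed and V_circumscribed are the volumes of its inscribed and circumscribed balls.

The radii are 8/2 and 8√34/2, so the volume ratio is (1/√34)^34 = 34^{-34/2} ≈ 9.22271e-27.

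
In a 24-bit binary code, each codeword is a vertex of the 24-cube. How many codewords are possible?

The 24-cube has 2^24 = 16777216 vertices.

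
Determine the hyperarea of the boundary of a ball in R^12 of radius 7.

S = n·V_n(r)/r = 12·V_12(7)/7 (volume-to-surface relation), giving 1977326743·π^6/60 ≈ 3.1683e+10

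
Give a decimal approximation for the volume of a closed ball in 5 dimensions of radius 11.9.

Volume = π^{5/2}·(11.9)^5/Γ(7/2) ≈ 1.25613e+06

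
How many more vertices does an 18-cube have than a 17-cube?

The 18-cube has 2^18 = 262144 vertices. The 17-cube has 2^17 = 131072 vertices. Difference: 262144 - 131072 = 131072.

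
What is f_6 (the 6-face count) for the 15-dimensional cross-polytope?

Number of 6-faces = 2^(6+1) · C(15,6+1) = 128 · 6435 = 823680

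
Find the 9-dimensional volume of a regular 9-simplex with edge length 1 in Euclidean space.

For a regular n-simplex with edge a, V = (a^n / n!)·√((n+1)/2^n). With a=1, n=9: V ≈ 3.85125e-07.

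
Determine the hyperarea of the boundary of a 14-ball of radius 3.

The surface area of an n-ball is 2π^(n/2) r^(n-1) / Γ(n/2). For n=14, r=3: 177147·π^7/40 ≈ 1.33759e+07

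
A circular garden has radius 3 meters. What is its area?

Volume = π^{2/2}·(3)^2/Γ(2) = 9·π ≈ 28.2743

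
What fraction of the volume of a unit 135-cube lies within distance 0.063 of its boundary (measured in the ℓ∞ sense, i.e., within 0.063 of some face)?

Shell fraction = 1 - (1-0.126)^135 ≈ 0.9999999873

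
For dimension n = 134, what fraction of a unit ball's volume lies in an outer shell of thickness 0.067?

1 - (1-0.067)^134 ≈ 0.999908 ≈ 99.9908%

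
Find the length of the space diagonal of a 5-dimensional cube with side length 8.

||(8,8,...,8)|| = √(5)·8 ≈ 17.8885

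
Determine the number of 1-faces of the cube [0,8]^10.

Number of 1-faces = C(10,1) · 2^(10-1) = 10 · 512 = 5120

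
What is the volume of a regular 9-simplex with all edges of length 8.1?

V_9 = √(10) · 8.1^9 / (9! · 2^(9/2)) ≈ 57.8052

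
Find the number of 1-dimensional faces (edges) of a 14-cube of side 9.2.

Number of 1-faces = C(14,1)·2^(14-1) = 14·8192 = 114688.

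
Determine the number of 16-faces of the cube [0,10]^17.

An n-cube has C(n,k)·2^(n-k) k-faces. Here C(17,16)·2^1 = 17·2 = 34.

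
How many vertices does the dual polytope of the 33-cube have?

The 33-dimensional cross-polytope has 2n = 2·33 = 66 vertices.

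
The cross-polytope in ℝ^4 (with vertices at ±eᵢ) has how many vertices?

An n-cross-polytope has 2n vertices; here n = 4, giving 8.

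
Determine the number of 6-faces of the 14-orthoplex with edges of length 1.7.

Number of 6-faces = 2^(6+1) · C(14,6+1) = 128 · 3432 = 439296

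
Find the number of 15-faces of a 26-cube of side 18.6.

f_15(26-cube) = (26 choose 15) · 2^11 = 15823175680.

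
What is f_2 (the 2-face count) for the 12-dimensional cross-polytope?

An n-cross-polytope has 2^(k+1)·C(n,k+1) k-faces. Here 2^3·C(12,3) = 8·220 = 1760.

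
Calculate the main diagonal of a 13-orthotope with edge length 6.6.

||(6.6,6.6,...,6.6)|| = √(13)·6.6 ≈ 23.7966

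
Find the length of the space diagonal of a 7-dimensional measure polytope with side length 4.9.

The space diagonal of an n-cube of side s is s√n. Here 4.9·√7 ≈ 12.9642.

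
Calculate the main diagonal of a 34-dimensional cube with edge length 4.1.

Diagonal = √34 · 4.1 ≈ 23.9069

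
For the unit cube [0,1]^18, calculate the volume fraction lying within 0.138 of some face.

Shell fraction = 1 - (1-0.276)^18 ≈ 0.997013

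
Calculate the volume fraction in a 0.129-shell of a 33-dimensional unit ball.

1 - (1-0.129)^33 ≈ 0.989514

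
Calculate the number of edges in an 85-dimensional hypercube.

An n-cube has n·2^(n-1) edges. With n = 85: 85·19342813113834066795298816 = 1644139114675895677600399360.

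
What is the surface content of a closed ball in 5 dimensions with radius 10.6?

|∂B_5(10.6)| ≈ 332271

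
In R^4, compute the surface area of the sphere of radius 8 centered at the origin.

|∂B_4(8)| = 1024·π^2 ≈ 10106.5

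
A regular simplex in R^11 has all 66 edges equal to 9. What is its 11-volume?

For a regular n-simplex with edge a, V = (a^n / n!)·√((n+1)/2^n). With a=9, n=11: V ≈ 60.178.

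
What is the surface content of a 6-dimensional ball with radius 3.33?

S = n·V_n(r)/r = 6·V_6(3.33)/3.33 (volume-to-surface relation), giving 12696.1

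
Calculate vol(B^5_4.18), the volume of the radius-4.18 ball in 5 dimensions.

Volume = π^{5/2}·(4.18)^5/Γ(7/2) ≈ 6717.07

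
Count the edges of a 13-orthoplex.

Number of 1-faces = 2^(1+1) · C(13,1+1) = 4 · 78 = 312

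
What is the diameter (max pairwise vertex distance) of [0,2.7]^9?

||(2.7,2.7,...,2.7)|| = √(9)·2.7 = 8.1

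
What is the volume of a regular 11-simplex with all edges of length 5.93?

Volume = 5.93^11 · √(12/2^11) / 11! ≈ 0.611465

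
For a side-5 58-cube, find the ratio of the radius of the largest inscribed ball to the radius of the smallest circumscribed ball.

For an n-cube of any side s, the inradius is s/2 and the circumradius is s√n/2, so the ratio is 1/√58 ≈ 0.131306.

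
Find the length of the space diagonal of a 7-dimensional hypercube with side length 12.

d = √(12² + 12² + ... + 12²) [7 terms] = √(7·12²) = 12√7 ≈ 31.749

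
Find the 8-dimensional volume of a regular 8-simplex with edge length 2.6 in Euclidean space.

V_8 = √(9) · 2.6^8 / (8! · 2^(8/2)) ≈ 0.00971108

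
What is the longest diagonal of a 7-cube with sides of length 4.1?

The space diagonal of an n-cube of side s is s√n. Here 4.1·√7 ≈ 10.8476.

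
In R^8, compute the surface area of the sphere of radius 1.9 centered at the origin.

S = n·V_n(r)/r = 8·V_8(1.9)/1.9 (volume-to-surface relation), giving 2902.37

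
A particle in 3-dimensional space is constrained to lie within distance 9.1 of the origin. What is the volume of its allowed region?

V_3(9.1) = π^(3/2) · (9.1)^3 / Γ(3/2 + 1) ≈ 3156.55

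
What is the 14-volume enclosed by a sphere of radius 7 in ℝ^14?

V_14(7) = π^(14/2) · (7)^14 / Γ(14/2 + 1) = 96889010407·π^7/720 ≈ 4.06435e+11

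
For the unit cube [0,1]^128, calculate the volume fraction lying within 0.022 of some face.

1 - (1 - 2·0.022)^128 = 1 - 0.956^128 ≈ 0.996848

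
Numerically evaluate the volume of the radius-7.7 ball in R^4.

The n-ball volume is π^(n/2)·r^n/Γ(n/2+1). With n=4, r=7.7: V ≈ 17347.3.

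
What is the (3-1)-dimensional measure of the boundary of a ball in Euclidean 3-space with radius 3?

|∂B_3(3)| = 4πr² = 4π·(3)² ≈ 113.097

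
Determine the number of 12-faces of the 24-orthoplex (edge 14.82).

f_12(24-orthoplex) = 2^13 · (24 choose 13) = 20448411648.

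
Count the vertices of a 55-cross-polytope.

An n-cross-polytope has 2n vertices; here n = 55, giving 110.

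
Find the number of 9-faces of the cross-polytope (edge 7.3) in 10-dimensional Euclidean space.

Each 9-face is the convex hull of 10 vertices, one chosen as ±e_i from each of 10 distinct axes: 2^10·C(10,10) = 1024.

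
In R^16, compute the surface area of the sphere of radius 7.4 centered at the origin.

|∂B_16(7.4)| ≈ 4.11409e+13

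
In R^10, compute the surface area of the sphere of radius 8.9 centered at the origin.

S_10(8.9) = 2·π^(10/2)·(8.9)^9 / Γ(10/2) ≈ 8.93466e+09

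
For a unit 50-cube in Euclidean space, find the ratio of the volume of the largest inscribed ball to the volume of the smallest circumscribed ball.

Volume scales as r^n, and r_in/r_out = 1/√50, giving (1/√50)^50 ≈ 3.35544e-43.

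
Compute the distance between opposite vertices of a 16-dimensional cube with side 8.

||(8,8,...,8)|| = √(16)·8 = 32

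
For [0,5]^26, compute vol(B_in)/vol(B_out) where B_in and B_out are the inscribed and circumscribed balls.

The radii are 5/2 and 5√26/2, so the volume ratio is (1/√26)^26 = 26^{-26/2} ≈ 4.03038e-19.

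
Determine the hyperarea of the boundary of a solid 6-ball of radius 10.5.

S_6(10.5) = 2·π^(6/2)·(10.5)^5 / Γ(6/2) = 4084101·π^3/32 ≈ 3.95727e+06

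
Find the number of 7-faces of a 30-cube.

An n-cube has C(n,k)·2^(n-k) k-faces. Here C(30,7)·2^23 = 2035800·8388608 = 17077528166400.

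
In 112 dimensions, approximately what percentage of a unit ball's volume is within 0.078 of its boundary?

1 - (1-0.078)^112 ≈ 0.999888 ≈ 99.9888%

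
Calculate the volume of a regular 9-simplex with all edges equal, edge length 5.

V_9 = √(10) · 5^9 / (9! · 2^(9/2)) ≈ 0.752198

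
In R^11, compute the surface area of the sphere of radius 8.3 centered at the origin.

S = n·V_n(r)/r = 11·V_11(8.3)/8.3 (volume-to-surface relation), giving 3.21572e+10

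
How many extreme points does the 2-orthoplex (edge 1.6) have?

The 2-dimensional cross-polytope has 2n = 2·2 = 4 vertices.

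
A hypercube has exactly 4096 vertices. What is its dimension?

The n-cube has 2^n vertices, and 4096 = 2^12, so n = 12.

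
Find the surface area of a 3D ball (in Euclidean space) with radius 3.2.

The surface area of an n-ball is 2π^(n/2) r^(n-1) / Γ(n/2). For n=3, r=3.2: 4πr² = 4π·(3.2)² ≈ 128.68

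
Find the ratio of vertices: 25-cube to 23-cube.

The 25-cube has 2^25 = 33554432 vertices. The 23-cube has 2^23 = 8388608 vertices. Ratio: 33554432/8388608 = 4.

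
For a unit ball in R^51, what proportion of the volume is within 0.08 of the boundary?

Shell fraction = 1 - (1-0.08)^51 ≈ 0.985771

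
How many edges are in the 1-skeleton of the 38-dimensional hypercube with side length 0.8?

The 38-cube has n·2^(n-1) = 38·2^37 = 38·137438953472 = 5222680231936 edges.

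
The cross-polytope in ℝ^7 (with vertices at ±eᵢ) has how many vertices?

Number of vertices = 2n = 14.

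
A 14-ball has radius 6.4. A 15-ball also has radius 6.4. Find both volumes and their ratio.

V_14(6.4) ≈ 1.15915e+11. V_15(6.4) ≈ 4.72204e+11. Ratio V_14/V_15 ≈ 0.2455.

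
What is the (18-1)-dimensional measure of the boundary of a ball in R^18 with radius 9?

The surface area of an n-ball is 2π^(n/2) r^(n-1) / Γ(n/2). For n=18, r=9: 1853020188851841·π^9/2240 ≈ 2.46593e+16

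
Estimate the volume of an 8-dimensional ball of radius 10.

The n-ball volume is π^(n/2)·r^n/Γ(n/2+1). With n=8, r=10: V = 12500000·π^4/3 ≈ 4.05871e+08.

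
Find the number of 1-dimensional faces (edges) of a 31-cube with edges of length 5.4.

Number of 1-faces = C(31,1)·2^(31-1) = 31·1073741824 = 33285996544.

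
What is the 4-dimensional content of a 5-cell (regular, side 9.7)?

For a regular n-simplex with edge a, V = (a^n / n!)·√((n+1)/2^n). With a=9.7, n=4: V ≈ 206.206.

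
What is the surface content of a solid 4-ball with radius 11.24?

S_4(11.24) = 2·π^(4/2)·(11.24)^3 / Γ(4/2) ≈ 28030.4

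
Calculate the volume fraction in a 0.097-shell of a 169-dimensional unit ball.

Shell fraction = 1 - (1-0.097)^169 ≈ 0.9999999675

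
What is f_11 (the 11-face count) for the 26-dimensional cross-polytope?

f_11(26-orthoplex) = 2^12 · (26 choose 12) = 39557939200.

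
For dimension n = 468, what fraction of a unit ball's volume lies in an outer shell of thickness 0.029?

1 - (1-0.029)^468 ≈ 0.9999989562 ≈ 99.999896%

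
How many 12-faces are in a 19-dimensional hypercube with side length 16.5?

Number of 12-faces = C(19,12) · 2^(19-12) = 50388 · 128 = 6449664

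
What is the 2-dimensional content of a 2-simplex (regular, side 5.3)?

Area = (√3/4) · 5.3² = 12.1633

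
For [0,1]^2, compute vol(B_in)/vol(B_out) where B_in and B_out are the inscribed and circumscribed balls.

V_in / V_out = (r_in/r_out)^2 = (1/√2)^2 = 2^(-2/2) ≈ 0.5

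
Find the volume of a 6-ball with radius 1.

V = π^3/6 ≈ 5.16771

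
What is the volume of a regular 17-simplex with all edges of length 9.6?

For a regular n-simplex with edge a, V = (a^n / n!)·√((n+1)/2^n). With a=9.6, n=17: V ≈ 1.64598.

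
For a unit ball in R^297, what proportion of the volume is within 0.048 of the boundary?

Shell fraction = 1 - (1-0.048)^297 ≈ 0.999999548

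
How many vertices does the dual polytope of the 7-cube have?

An n-cross-polytope has 2n vertices; here n = 7, giving 14.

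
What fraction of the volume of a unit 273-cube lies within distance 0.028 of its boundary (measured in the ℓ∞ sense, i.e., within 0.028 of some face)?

1 - (1 - 2·0.028)^273 = 1 - 0.944^273 ≈ 0.999999853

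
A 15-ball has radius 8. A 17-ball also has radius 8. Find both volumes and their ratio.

V_15(8) ≈ 1.34208e+13. V_17(8) ≈ 3.17461e+14. Ratio V_15/V_17 ≈ 0.04228.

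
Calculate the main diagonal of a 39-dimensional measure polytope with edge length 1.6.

d = √(1.6² + 1.6² + ... + 1.6²) [39 terms] = √(39·1.6²) = 1.6√39 ≈ 9.992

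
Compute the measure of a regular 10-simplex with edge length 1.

V_10 = √(11) · 1^10 / (10! · 2^(10/2)) ≈ 2.85617e-08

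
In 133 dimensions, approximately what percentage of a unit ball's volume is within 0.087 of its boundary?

1 - (1-0.087)^133 ≈ 0.999994 ≈ 99.999447%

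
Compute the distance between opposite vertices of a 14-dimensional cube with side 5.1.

The space diagonal of an n-cube of side s is s√n. Here 5.1·√14 ≈ 19.0825.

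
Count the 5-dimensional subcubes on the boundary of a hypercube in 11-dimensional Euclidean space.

f_5(11-cube) = (11 choose 5) · 2^6 = 29568.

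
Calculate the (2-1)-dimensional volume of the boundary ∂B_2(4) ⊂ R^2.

S = n·V_n(r)/r = 2·V_2(4)/4 (volume-to-surface relation), giving 2πr = 2π·4 ≈ 25.1327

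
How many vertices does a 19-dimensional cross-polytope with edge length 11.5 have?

An n-cross-polytope has 2n vertices; here n = 19, giving 38.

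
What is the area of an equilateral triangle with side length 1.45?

Area = (√3/4) · 1.45² = 0.910409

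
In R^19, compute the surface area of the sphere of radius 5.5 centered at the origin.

S = n·V_n(r)/r = 19·V_19(5.5)/5.5 (volume-to-surface relation), giving 505447028499293771·π^9/801964800 ≈ 1.87875e+13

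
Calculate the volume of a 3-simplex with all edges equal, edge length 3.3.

Volume = (√2/12) · 3.3³ = 4.23522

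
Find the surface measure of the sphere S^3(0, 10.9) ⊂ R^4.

S = n·V_n(r)/r = 4·V_4(10.9)/10.9 (volume-to-surface relation), giving 25562.8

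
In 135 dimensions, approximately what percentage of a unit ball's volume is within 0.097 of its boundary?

1 - (1-0.097)^135 ≈ 0.9999989581 ≈ 99.999896%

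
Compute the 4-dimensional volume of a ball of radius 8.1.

Volume = π^{4/2}·(8.1)^4/Γ(3) ≈ 21242.7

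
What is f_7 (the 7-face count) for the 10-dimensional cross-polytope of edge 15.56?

An n-cross-polytope has 2^(k+1)·C(n,k+1) k-faces. Here 2^8·C(10,8) = 256·45 = 11520.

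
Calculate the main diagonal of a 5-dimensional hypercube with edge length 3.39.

Diagonal = √5 · 3.39 ≈ 7.58027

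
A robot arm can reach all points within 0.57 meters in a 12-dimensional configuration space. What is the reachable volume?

The n-ball volume is π^(n/2)·r^n/Γ(n/2+1). With n=12, r=0.57: V ≈ 0.0015706.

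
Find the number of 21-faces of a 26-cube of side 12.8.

An n-cube has C(n,k)·2^(n-k) k-faces. Here C(26,21)·2^5 = 65780·32 = 2104960.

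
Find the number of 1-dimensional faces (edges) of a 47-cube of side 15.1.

The 47-cube has n·2^(n-1) = 47·2^46 = 47·70368744177664 = 3307330976350208 edges.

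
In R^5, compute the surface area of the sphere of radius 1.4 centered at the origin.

S_5(1.4) = 2·π^(5/2)·(1.4)^4 / Γ(5/2) ≈ 101.107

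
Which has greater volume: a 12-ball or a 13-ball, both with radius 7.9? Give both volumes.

V_12(7.9) ≈ 7.89027e+10. V_13(7.9) ≈ 4.25102e+11. The 13-ball is larger.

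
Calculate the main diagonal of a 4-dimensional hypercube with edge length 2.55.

The space diagonal of an n-cube of side s is s√n. Here 2.55·√4 = 5.1.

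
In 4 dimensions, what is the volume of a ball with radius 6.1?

Volume = π^{4/2}·(6.1)^4/Γ(3) ≈ 6832.65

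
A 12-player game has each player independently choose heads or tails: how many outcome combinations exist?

An n-cube has 2^n vertices; for n = 12 that is 2^12 = 4096.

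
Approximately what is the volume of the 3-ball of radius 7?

Volume = π^{3/2}·(7)^3/Γ(5/2) = 1372·π/3 ≈ 1436.76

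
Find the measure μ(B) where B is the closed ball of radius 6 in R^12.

V = 15116544·π^6/5 ≈ 2.90658e+09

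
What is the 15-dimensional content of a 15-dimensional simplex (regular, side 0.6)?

Volume = 0.6^15 · √(16/2^15) / 15! ≈ 7.94519e-18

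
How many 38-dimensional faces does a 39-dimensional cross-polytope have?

f_38(39-orthoplex) = 2^39 · (39 choose 39) = 549755813888.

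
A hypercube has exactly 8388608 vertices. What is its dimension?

Since 2^n = 8388608, we have n = 23.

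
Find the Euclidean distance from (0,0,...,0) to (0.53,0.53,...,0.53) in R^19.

||(0.53,0.53,...,0.53)|| = √(19)·0.53 ≈ 2.31022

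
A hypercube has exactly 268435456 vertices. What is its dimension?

The n-cube has 2^n vertices, and 268435456 = 2^28, so n = 28.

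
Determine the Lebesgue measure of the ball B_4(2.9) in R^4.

The n-ball volume is π^(n/2)·r^n/Γ(n/2+1). With n=4, r=2.9: V ≈ 349.029.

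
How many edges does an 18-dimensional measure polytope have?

An n-cube has n·2^(n-1) edges. With n = 18: 18·131072 = 2359296.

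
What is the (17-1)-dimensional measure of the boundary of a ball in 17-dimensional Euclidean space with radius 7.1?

The surface area of an n-ball is 2π^(n/2) r^(n-1) / Γ(n/2). For n=17, r=7.1: 9.99409e+13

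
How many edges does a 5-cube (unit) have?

Number of 1-faces = C(5,1)·2^(5-1) = 5·16 = 80.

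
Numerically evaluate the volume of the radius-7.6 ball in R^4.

Volume = π^{4/2}·(7.6)^4/Γ(3) ≈ 16463.6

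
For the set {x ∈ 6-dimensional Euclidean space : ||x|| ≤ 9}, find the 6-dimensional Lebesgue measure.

V_6(9) = π^(6/2) · (9)^6 / Γ(6/2 + 1) = 177147·π^3/2 ≈ 2.74633e+06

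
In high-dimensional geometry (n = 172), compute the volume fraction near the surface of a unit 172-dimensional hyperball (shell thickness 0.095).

1 - (1-0.095)^172 ≈ 0.999999965 ≈ 99.999997%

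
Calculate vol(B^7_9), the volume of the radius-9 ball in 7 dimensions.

V = 25509168·π^3/35 ≈ 2.25984e+07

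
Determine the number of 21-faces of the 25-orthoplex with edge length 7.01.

f_21(25-orthoplex) = 2^22 · (25 choose 22) = 9646899200.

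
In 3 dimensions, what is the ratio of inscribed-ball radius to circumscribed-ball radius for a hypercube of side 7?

r_in / r_out = (7/2) / (7√3/2) = 1/√3 ≈ 0.57735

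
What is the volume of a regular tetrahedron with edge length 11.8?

Volume = (√2/12) · 11.8³ = 193.633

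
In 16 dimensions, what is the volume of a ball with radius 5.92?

V_16(5.92) = π^(16/2) · (5.92)^16 / Γ(16/2 + 1) ≈ 5.35582e+11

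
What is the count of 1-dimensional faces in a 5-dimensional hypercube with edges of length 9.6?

f_1(5-cube) = (5 choose 1) · 2^4 = 80.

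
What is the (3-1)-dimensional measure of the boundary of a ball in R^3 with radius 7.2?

|∂B_3(7.2)| = 4πr² = 4π·(7.2)² ≈ 651.441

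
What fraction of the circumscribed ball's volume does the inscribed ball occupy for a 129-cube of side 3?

The radii are 3/2 and 3√129/2, so the volume ratio is (1/√129)^129 = 129^{-129/2} ≈ 7.36146e-137.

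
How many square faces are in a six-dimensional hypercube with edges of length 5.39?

Number of 2-faces = C(6,2) · 2^(6-2) = 15 · 16 = 240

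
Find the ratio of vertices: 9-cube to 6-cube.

The 9-cube has 2^9 = 512 vertices. The 6-cube has 2^6 = 64 vertices. Ratio: 512/64 = 8.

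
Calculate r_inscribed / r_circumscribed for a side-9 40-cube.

r_in / r_out = (9/2) / (9√40/2) = 1/√40 ≈ 0.158114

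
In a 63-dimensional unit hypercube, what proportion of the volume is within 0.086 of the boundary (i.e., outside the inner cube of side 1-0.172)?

Shell fraction = 1 - (1-0.172)^63 ≈ 0.999993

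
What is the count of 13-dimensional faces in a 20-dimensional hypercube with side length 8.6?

Choose 13 of 20 axes to span the face (C(20,13) = 77520 ways), then fix each of the remaining 7 coordinates at one of its two extreme values (2^7 = 128 ways): 77520·128 = 9922560.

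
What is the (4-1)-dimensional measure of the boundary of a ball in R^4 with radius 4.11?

S_4(4.11) = 2·π^(4/2)·(4.11)^3 / Γ(4/2) ≈ 1370.42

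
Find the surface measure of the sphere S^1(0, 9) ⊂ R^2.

The surface area of an n-ball is 2π^(n/2) r^(n-1) / Γ(n/2). For n=2, r=9: 2πr = 2π·9 ≈ 56.5487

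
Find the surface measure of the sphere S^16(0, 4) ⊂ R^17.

S_17(4) = 2·π^(17/2)·(4)^16 / Γ(17/2) = 2199023255552·π^8/2027025 ≈ 1.02937e+10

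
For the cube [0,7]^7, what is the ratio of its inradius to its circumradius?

For an n-cube of any side s, the inradius is s/2 and the circumradius is s√n/2, so the ratio is 1/√7 ≈ 0.377964.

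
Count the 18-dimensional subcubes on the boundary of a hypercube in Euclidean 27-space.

f_18(27-cube) = (27 choose 18) · 2^9 = 2399654400.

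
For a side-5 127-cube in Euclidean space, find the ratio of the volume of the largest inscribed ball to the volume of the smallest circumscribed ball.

Volume scales as r^n, and r_in/r_out = 1/√127, giving (1/√127)^127 ≈ 2.56132e-134.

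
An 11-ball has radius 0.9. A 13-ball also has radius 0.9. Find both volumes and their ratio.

V_11(0.9) ≈ 0.591252. V_13(0.9) ≈ 0.23147. Ratio V_11/V_13 ≈ 2.554.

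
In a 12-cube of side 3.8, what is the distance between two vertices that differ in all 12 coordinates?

d = √(3.8² + 3.8² + ... + 3.8²) [12 terms] = √(12·3.8²) = 3.8√12 ≈ 13.1636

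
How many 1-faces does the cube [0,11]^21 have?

Number of 1-faces = C(21,1)·2^(21-1) = 21·1048576 = 22020096.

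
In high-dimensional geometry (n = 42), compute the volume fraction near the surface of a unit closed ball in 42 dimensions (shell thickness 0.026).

1 - (1-0.026)^42 ≈ 0.669268 ≈ 66.93%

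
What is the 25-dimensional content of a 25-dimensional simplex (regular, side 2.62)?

Volume = 2.62^25 · √(26/2^25) / 25! ≈ 1.62742e-18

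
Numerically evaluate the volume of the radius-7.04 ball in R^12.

V_12(7.04) = π^(12/2) · (7.04)^12 / Γ(12/2 + 1) ≈ 1.97897e+10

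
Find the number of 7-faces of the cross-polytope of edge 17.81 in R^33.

Number of 7-faces = 2^(7+1) · C(33,7+1) = 256 · 13884156 = 3554343936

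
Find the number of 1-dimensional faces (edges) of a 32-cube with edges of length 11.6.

An n-cube has n·2^(n-1) edges. With n = 32: 32·2147483648 = 68719476736.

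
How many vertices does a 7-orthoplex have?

Number of 0-faces = 2^(0+1) · C(7,0+1) = 2 · 7 = 14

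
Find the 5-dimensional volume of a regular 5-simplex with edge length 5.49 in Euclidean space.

For a regular n-simplex with edge a, V = (a^n / n!)·√((n+1)/2^n). With a=5.49, n=5: V ≈ 17.9962.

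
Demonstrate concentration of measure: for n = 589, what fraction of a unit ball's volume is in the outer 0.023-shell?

1 - (1-0.023)^589 ≈ 0.9999988834 ≈ 99.999888%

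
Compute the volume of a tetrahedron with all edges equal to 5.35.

Volume = (√2/12) · 5.35³ = 18.0466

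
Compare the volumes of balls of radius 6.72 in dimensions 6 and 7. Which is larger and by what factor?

V_6(6.72) ≈ 475898, V_7(6.72) ≈ 2.92392e+06. The 7-ball is larger by a factor of 6.144.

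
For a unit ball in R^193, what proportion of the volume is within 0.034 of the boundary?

V(inner)/V(outer) = ((1-0.034)/1)^193 ≈ 0.001261, so the shell fraction is 0.998739.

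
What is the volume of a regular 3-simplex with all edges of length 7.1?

Volume = (√2/12) · 7.1³ = 42.1802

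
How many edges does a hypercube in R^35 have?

An n-cube has n·2^(n-1) edges. With n = 35: 35·17179869184 = 601295421440.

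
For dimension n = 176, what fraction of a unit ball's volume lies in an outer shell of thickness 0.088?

1 - (1-0.088)^176 ≈ 0.999999909 ≈ 99.999991%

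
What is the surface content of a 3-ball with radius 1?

|∂B_3(1)| = 4πr² = 4π·(1)² ≈ 12.5664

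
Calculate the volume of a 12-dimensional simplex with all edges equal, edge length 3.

V = (3^12 / 12!) · √((12+1) / 2^12) ≈ 6.25043e-05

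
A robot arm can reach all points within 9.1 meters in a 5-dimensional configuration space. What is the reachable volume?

Volume = π^{5/2}·(9.1)^5/Γ(7/2) ≈ 328477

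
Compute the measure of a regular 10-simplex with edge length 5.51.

Volume = 5.51^10 · √(11/2^10) / 10! ≈ 0.736715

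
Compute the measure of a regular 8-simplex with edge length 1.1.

For a regular n-simplex with edge a, V = (a^n / n!)·√((n+1)/2^n). With a=1.1, n=8: V ≈ 9.96833e-06.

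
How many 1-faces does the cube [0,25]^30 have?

The 30-cube has n·2^(n-1) = 30·2^29 = 30·536870912 = 16106127360 edges.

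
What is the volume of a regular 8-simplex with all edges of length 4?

V = (4^8 / 8!) · √((8+1) / 2^8) ≈ 0.304762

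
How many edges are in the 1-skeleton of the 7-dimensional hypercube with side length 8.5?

Each of the 2^7 = 128 vertices has degree 7; total edges = 7·2^7/2 = 448.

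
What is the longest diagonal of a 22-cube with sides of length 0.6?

d = √(0.6² + 0.6² + ... + 0.6²) [22 terms] = √(22·0.6²) = 0.6√22 ≈ 2.81425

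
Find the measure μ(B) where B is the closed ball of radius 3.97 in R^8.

V_8(3.97) = π^(8/2) · (3.97)^8 / Γ(8/2 + 1) ≈ 250445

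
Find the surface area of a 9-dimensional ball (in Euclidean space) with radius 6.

|∂B_9(6)| = 17915904·π^4/35 ≈ 4.98621e+07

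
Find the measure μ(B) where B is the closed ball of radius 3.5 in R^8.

V = 5764801·π^4/6144 ≈ 91397.1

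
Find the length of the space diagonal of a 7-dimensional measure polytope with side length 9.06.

||(9.06,9.06,...,9.06)|| = √(7)·9.06 ≈ 23.9705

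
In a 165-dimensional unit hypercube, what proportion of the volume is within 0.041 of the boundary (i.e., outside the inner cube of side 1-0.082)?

Shell fraction = 1 - (1-0.082)^165 ≈ 0.9999992603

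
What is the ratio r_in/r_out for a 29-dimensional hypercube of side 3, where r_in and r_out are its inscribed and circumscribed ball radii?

r_in = 3/2 (half the side); r_out = 3√29/2 (half the diagonal). Ratio = 1/√29 ≈ 0.185695.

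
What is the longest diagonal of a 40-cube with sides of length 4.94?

||(4.94,4.94,...,4.94)|| = √(40)·4.94 ≈ 31.2433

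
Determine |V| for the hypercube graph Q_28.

An n-cube has 2^n vertices; for n = 28 that is 2^28 = 268435456.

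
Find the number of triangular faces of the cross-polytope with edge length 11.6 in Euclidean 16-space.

Number of 2-faces = 2^(2+1) · C(16,2+1) = 8 · 560 = 4480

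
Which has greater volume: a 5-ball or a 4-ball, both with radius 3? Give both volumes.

V_5(3) ≈ 1279.1. V_4(3) ≈ 399.719. The 5-ball is larger.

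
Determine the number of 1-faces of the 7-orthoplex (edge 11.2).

Each 1-face is the convex hull of 2 vertices, one chosen as ±e_i from each of 2 distinct axes: 2^2·C(7,2) = 84.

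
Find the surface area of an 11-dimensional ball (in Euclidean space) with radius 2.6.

S = n·V_n(r)/r = 11·V_11(2.6)/2.6 (volume-to-surface relation), giving 292571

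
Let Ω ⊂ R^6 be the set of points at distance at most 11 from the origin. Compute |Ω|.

V_6(11) = π^(6/2) · (11)^6 / Γ(6/2 + 1) = 1771561·π^3/6 ≈ 9.15492e+06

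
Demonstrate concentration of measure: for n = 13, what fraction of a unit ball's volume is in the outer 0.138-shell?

1 - (1-0.138)^13 ≈ 0.854924 ≈ 85.49%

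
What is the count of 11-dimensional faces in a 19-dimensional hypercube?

Choose 11 of 19 axes to span the face (C(19,11) = 75582 ways), then fix each of the remaining 8 coordinates at one of its two extreme values (2^8 = 256 ways): 75582·256 = 19348992.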